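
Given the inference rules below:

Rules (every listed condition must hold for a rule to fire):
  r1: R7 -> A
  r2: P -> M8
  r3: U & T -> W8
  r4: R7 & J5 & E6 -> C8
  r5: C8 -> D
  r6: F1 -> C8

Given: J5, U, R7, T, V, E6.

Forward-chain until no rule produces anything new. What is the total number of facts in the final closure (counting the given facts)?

10

Round 1: r1 [R7 -> A]; r3 [U & T -> W8]; r4 [R7 & J5 & E6 -> C8]. Adds A, W8, C8.
Round 2: r5 [C8 -> D]. Adds D.
Closure: {A, C8, D, E6, J5, R7, T, U, V, W8} — 10 facts.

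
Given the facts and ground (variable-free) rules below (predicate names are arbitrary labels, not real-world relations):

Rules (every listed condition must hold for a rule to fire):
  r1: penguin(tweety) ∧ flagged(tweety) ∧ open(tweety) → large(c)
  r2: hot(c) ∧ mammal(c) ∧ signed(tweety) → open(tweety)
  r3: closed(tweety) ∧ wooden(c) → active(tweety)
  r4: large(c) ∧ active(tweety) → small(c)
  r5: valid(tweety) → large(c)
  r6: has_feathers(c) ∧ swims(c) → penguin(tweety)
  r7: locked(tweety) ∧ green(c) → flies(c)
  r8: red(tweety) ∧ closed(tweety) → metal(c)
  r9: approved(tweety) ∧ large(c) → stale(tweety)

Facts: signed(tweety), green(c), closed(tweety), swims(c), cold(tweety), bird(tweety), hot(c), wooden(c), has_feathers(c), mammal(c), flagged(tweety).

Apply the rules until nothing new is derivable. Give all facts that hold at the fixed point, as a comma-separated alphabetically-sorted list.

active(tweety), bird(tweety), closed(tweety), cold(tweety), flagged(tweety), green(c), has_feathers(c), hot(c), large(c), mammal(c), open(tweety), penguin(tweety), signed(tweety), small(c), swims(c), wooden(c)

Round 1 fires r2, r3, r6, giving open(tweety), active(tweety), penguin(tweety).
Round 2 fires r1, giving large(c).
Round 3 fires r4, giving small(c).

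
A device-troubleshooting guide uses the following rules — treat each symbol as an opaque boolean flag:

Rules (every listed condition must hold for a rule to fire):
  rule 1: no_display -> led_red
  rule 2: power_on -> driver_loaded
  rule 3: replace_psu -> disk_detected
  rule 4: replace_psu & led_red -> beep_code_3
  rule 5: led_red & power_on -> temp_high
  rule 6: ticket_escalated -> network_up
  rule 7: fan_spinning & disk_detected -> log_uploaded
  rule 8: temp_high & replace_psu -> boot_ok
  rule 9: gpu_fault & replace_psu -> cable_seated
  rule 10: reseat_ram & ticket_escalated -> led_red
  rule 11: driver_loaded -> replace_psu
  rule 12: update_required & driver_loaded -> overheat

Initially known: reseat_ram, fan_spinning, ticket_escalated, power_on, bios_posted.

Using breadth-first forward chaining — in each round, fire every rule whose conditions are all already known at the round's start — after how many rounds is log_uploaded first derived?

4

Round 1 — rule 2, rule 6, rule 10, derive driver_loaded, network_up, led_red.
Round 2 — rule 5, rule 11, derive temp_high, replace_psu.
Round 3 — rule 3, rule 4, rule 8, derive disk_detected, beep_code_3, boot_ok.
Round 4 — rule 7, derive log_uploaded.
log_uploaded first appears in round 4.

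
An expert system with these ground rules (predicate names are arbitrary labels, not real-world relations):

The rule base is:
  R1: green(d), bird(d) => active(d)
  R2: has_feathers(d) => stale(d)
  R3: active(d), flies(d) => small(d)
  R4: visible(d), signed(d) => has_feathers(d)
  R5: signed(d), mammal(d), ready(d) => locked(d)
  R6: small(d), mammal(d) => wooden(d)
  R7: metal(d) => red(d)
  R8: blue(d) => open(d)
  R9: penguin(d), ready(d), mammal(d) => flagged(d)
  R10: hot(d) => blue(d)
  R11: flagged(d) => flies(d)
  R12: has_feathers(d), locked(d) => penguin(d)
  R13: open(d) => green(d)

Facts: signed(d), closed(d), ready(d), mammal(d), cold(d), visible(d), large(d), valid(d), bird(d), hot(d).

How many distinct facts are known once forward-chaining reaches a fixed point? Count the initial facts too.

Round 1: R4 [visible(d), signed(d) => has_feathers(d)]; R5 [signed(d), mammal(d), ready(d) => locked(d)]; R10 [hot(d) => blue(d)]. Adds has_feathers(d), locked(d), blue(d).
Round 2: R2 [has_feathers(d) => stale(d)]; R8 [blue(d) => open(d)]; R12 [has_feathers(d), locked(d) => penguin(d)]. Adds stale(d), open(d), penguin(d).
Round 3: R9 [penguin(d), ready(d), mammal(d) => flagged(d)]; R13 [open(d) => green(d)]. Adds flagged(d), green(d).
Round 4: R1 [green(d), bird(d) => active(d)]; R11 [flagged(d) => flies(d)]. Adds active(d), flies(d).
Round 5: R3 [active(d), flies(d) => small(d)]. Adds small(d).
Round 6: R6 [small(d), mammal(d) => wooden(d)]. Adds wooden(d).
Closure: {active(d), bird(d), blue(d), closed(d), cold(d), flagged(d), flies(d), green(d), has_feathers(d), hot(d), large(d), locked(d), mammal(d), open(d), penguin(d), ready(d), signed(d), small(d), stale(d), valid(d), visible(d), wooden(d)} — 22 facts.

22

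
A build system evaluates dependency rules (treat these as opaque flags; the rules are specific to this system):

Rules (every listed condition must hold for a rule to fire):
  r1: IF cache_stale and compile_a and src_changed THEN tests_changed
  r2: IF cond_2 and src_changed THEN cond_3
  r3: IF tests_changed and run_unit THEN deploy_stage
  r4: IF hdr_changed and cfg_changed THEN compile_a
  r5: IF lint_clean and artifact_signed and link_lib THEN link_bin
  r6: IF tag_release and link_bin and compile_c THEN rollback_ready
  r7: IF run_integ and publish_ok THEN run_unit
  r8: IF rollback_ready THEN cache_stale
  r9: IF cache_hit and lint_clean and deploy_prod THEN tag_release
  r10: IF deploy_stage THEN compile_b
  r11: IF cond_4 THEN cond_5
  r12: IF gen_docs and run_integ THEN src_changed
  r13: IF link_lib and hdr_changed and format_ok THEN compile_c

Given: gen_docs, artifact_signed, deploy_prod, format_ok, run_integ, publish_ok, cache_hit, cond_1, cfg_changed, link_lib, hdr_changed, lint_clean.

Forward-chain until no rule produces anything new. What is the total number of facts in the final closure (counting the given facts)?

23

[1] r4 [IF hdr_changed and cfg_changed THEN compile_a]; r5 [IF lint_clean and artifact_signed and link_lib THEN link_bin]; r7 [IF run_integ and publish_ok THEN run_unit]; r9 [IF cache_hit and lint_clean and deploy_prod THEN tag_release]; r12 [IF gen_docs and run_integ THEN src_changed]; r13 [IF link_lib and hdr_changed and format_ok THEN compile_c]. ⇒ new: compile_a, link_bin, run_unit, tag_release, src_changed, compile_c.
[2] r6 [IF tag_release and link_bin and compile_c THEN rollback_ready]. ⇒ new: rollback_ready.
[3] r8 [IF rollback_ready THEN cache_stale]. ⇒ new: cache_stale.
[4] r1 [IF cache_stale and compile_a and src_changed THEN tests_changed]. ⇒ new: tests_changed.
[5] r3 [IF tests_changed and run_unit THEN deploy_stage]. ⇒ new: deploy_stage.
[6] r10 [IF deploy_stage THEN compile_b]. ⇒ new: compile_b.
Closure: {artifact_signed, cache_hit, cache_stale, cfg_changed, compile_a, compile_b, compile_c, cond_1, deploy_prod, deploy_stage, format_ok, gen_docs, hdr_changed, link_bin, link_lib, lint_clean, publish_ok, rollback_ready, run_integ, run_unit, src_changed, tag_release, tests_changed} — 23 facts.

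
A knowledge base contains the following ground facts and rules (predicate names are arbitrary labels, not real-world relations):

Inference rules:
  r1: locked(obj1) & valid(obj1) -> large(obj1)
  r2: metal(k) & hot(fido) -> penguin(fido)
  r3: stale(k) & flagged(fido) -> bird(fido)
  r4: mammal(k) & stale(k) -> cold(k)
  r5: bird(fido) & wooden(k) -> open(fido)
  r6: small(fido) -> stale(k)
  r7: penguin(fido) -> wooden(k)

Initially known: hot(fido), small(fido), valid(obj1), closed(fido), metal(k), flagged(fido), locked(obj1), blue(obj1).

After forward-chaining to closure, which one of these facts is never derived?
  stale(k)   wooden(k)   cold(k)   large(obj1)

Round 1: r1 [locked(obj1) & valid(obj1) -> large(obj1)]; r2 [metal(k) & hot(fido) -> penguin(fido)]; r6 [small(fido) -> stale(k)]. Adds large(obj1), penguin(fido), stale(k).
Round 2: r3 [stale(k) & flagged(fido) -> bird(fido)]; r7 [penguin(fido) -> wooden(k)]. Adds bird(fido), wooden(k).
Round 3: r5 [bird(fido) & wooden(k) -> open(fido)]. Adds open(fido).
Derived: stale(k) (round 1), large(obj1) (round 1), wooden(k) (round 2). cold(k) never appears in any round.

cold(k)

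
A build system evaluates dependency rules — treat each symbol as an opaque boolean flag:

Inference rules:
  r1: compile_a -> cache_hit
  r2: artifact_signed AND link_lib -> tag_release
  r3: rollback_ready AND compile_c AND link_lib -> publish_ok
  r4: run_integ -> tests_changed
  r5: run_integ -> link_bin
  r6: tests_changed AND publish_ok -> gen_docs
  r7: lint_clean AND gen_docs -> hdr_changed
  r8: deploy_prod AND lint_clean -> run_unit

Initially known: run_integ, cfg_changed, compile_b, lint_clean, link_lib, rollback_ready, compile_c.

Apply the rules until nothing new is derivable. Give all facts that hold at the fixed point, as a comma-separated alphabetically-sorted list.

Round 1 fires r3, r4, r5, giving publish_ok, tests_changed, link_bin.
Round 2 fires r6, giving gen_docs.
Round 3 fires r7, giving hdr_changed.

cfg_changed, compile_b, compile_c, gen_docs, hdr_changed, link_bin, link_lib, lint_clean, publish_ok, rollback_ready, run_integ, tests_changed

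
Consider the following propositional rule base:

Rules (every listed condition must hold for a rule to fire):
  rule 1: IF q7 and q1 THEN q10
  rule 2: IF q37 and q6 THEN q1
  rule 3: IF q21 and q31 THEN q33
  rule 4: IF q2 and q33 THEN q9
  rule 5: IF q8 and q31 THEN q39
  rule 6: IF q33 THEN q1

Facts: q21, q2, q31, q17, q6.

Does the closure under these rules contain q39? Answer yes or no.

[1] rule 3 [IF q21 and q31 THEN q33]. ⇒ new: q33.
[2] rule 4 [IF q2 and q33 THEN q9]; rule 6 [IF q33 THEN q1]. ⇒ new: q9, q1.
Fixed point reached. q39 is concluded only by rule 5; rule 5 needs q8 (never derived).

no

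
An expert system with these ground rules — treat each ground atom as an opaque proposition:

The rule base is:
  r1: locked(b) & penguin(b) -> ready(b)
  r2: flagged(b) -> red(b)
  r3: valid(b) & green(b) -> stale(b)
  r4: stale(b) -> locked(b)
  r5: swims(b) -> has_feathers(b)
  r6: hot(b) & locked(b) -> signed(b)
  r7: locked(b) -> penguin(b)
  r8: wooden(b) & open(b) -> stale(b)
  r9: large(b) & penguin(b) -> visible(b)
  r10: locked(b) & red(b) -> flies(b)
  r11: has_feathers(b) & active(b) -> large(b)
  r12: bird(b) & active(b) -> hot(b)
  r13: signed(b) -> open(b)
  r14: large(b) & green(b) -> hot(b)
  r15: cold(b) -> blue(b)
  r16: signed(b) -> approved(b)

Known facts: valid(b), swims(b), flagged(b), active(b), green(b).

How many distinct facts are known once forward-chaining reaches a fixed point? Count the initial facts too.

18

[1] r2 [flagged(b) -> red(b)]; r3 [valid(b) & green(b) -> stale(b)]; r5 [swims(b) -> has_feathers(b)]. ⇒ new: red(b), stale(b), has_feathers(b).
[2] r4 [stale(b) -> locked(b)]; r11 [has_feathers(b) & active(b) -> large(b)]. ⇒ new: locked(b), large(b).
[3] r7 [locked(b) -> penguin(b)]; r10 [locked(b) & red(b) -> flies(b)]; r14 [large(b) & green(b) -> hot(b)]. ⇒ new: penguin(b), flies(b), hot(b).
[4] r1 [locked(b) & penguin(b) -> ready(b)]; r6 [hot(b) & locked(b) -> signed(b)]; r9 [large(b) & penguin(b) -> visible(b)]. ⇒ new: ready(b), signed(b), visible(b).
[5] r13 [signed(b) -> open(b)]; r16 [signed(b) -> approved(b)]. ⇒ new: open(b), approved(b).
Closure: {active(b), approved(b), flagged(b), flies(b), green(b), has_feathers(b), hot(b), large(b), locked(b), open(b), penguin(b), ready(b), red(b), signed(b), stale(b), swims(b), valid(b), visible(b)} — 18 facts.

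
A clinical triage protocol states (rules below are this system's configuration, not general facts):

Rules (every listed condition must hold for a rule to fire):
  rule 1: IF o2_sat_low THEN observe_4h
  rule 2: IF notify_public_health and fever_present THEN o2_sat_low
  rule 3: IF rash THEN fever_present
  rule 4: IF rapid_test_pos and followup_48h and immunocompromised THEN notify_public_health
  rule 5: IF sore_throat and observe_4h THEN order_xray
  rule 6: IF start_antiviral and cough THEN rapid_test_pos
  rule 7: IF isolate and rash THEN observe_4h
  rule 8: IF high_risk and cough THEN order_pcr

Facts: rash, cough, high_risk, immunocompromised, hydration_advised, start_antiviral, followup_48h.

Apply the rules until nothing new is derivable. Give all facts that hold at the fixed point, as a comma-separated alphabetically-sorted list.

Round 1 fires rule 3, rule 6, rule 8, giving fever_present, rapid_test_pos, order_pcr.
Round 2 fires rule 4, giving notify_public_health.
Round 3 fires rule 2, giving o2_sat_low.
Round 4 fires rule 1, giving observe_4h.

cough, fever_present, followup_48h, high_risk, hydration_advised, immunocompromised, notify_public_health, o2_sat_low, observe_4h, order_pcr, rapid_test_pos, rash, start_antiviral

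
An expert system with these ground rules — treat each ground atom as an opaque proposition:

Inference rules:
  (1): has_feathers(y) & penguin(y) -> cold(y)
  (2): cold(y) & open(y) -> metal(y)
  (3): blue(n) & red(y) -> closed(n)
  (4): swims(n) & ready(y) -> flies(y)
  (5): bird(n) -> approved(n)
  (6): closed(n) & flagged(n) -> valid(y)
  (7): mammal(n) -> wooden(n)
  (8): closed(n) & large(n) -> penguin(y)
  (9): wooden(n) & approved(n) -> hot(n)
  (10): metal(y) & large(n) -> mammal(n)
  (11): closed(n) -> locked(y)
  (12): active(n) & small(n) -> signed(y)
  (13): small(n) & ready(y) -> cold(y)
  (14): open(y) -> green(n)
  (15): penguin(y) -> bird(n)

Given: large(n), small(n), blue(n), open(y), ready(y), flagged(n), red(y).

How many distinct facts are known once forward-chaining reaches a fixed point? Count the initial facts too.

19

Round 1 fires (3), (13), (14), giving closed(n), cold(y), green(n).
Round 2 fires (2), (6), (8), (11), giving metal(y), valid(y), penguin(y), locked(y).
Round 3 fires (10), (15), giving mammal(n), bird(n).
Round 4 fires (5), (7), giving approved(n), wooden(n).
Round 5 fires (9), giving hot(n).
Closure: {approved(n), bird(n), blue(n), closed(n), cold(y), flagged(n), green(n), hot(n), large(n), locked(y), mammal(n), metal(y), open(y), penguin(y), ready(y), red(y), small(n), valid(y), wooden(n)} — 19 facts.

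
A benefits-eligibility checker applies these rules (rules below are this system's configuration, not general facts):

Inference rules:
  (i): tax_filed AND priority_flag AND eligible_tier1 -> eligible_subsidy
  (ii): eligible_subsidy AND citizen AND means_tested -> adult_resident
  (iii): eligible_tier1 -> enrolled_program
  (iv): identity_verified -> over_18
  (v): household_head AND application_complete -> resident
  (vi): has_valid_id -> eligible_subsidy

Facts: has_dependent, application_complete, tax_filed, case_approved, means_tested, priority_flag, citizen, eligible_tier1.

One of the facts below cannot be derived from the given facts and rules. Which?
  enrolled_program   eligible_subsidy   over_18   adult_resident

over_18

Round 1 fires (i), (iii), giving eligible_subsidy, enrolled_program.
Round 2 fires (ii), giving adult_resident.
Derived: enrolled_program (round 1), adult_resident (round 2), eligible_subsidy (round 1). over_18 never appears in any round.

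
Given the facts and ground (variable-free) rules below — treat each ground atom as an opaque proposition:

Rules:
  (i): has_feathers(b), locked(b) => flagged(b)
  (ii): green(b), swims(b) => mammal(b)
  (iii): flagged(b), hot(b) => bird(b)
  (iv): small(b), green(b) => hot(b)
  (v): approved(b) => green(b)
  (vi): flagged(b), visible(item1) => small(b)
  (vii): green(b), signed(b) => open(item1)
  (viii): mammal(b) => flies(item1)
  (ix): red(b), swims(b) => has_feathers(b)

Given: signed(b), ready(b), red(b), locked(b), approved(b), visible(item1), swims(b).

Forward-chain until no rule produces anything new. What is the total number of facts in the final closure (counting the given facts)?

Round 1 fires (v), (ix), giving green(b), has_feathers(b).
Round 2 fires (i), (ii), (vii), giving flagged(b), mammal(b), open(item1).
Round 3 fires (vi), (viii), giving small(b), flies(item1).
Round 4 fires (iv), giving hot(b).
Round 5 fires (iii), giving bird(b).
Closure: {approved(b), bird(b), flagged(b), flies(item1), green(b), has_feathers(b), hot(b), locked(b), mammal(b), open(item1), ready(b), red(b), signed(b), small(b), swims(b), visible(item1)} — 16 facts.

16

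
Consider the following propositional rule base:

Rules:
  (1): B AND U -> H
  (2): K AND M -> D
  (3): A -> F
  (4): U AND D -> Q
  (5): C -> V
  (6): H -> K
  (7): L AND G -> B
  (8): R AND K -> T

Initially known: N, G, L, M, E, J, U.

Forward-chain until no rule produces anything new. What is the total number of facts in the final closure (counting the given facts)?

12

Round 1: (7) [L AND G -> B]. New: B.
Round 2: (1) [B AND U -> H]. New: H.
Round 3: (6) [H -> K]. New: K.
Round 4: (2) [K AND M -> D]. New: D.
Round 5: (4) [U AND D -> Q]. New: Q.
Closure: {B, D, E, G, H, J, K, L, M, N, Q, U} — 12 facts.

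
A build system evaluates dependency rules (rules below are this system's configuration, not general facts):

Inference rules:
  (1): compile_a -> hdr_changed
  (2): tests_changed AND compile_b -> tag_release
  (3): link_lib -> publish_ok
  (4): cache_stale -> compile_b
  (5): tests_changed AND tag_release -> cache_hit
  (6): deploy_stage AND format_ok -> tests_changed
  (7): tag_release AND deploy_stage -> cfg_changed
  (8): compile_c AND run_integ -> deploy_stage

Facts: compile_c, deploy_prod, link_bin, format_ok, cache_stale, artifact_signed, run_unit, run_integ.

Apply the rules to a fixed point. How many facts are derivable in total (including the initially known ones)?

Round 1: (4) [cache_stale -> compile_b]; (8) [compile_c AND run_integ -> deploy_stage]. Adds compile_b, deploy_stage.
Round 2: (6) [deploy_stage AND format_ok -> tests_changed]. Adds tests_changed.
Round 3: (2) [tests_changed AND compile_b -> tag_release]. Adds tag_release.
Round 4: (5) [tests_changed AND tag_release -> cache_hit]; (7) [tag_release AND deploy_stage -> cfg_changed]. Adds cache_hit, cfg_changed.
Closure: {artifact_signed, cache_hit, cache_stale, cfg_changed, compile_b, compile_c, deploy_prod, deploy_stage, format_ok, link_bin, run_integ, run_unit, tag_release, tests_changed} — 14 facts.

14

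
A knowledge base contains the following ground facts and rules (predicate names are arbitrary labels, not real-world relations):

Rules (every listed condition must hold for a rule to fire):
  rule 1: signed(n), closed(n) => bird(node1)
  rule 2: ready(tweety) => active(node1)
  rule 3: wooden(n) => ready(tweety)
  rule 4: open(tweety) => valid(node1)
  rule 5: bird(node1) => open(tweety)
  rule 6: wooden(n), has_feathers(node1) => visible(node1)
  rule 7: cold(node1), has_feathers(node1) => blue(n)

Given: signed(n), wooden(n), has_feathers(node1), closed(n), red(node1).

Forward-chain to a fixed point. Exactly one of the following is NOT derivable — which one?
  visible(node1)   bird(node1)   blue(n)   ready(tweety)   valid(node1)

Round 1: rule 1 [signed(n), closed(n) => bird(node1)]; rule 3 [wooden(n) => ready(tweety)]; rule 6 [wooden(n), has_feathers(node1) => visible(node1)]. New: bird(node1), ready(tweety), visible(node1).
Round 2: rule 2 [ready(tweety) => active(node1)]; rule 5 [bird(node1) => open(tweety)]. New: active(node1), open(tweety).
Round 3: rule 4 [open(tweety) => valid(node1)]. New: valid(node1).
Derived: valid(node1) (round 3), ready(tweety) (round 1), bird(node1) (round 1), visible(node1) (round 1). blue(n) never appears in any round.

blue(n)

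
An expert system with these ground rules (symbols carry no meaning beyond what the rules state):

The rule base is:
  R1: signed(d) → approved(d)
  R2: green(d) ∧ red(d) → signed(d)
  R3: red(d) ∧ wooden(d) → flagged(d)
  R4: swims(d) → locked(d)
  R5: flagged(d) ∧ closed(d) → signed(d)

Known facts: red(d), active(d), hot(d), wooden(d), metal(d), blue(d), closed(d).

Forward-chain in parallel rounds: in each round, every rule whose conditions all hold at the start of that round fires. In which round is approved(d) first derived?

3

Round 1: R3 [red(d) ∧ wooden(d) → flagged(d)]. New: flagged(d).
Round 2: R5 [flagged(d) ∧ closed(d) → signed(d)]. New: signed(d).
Round 3: R1 [signed(d) → approved(d)]. New: approved(d).
approved(d) first appears in round 3.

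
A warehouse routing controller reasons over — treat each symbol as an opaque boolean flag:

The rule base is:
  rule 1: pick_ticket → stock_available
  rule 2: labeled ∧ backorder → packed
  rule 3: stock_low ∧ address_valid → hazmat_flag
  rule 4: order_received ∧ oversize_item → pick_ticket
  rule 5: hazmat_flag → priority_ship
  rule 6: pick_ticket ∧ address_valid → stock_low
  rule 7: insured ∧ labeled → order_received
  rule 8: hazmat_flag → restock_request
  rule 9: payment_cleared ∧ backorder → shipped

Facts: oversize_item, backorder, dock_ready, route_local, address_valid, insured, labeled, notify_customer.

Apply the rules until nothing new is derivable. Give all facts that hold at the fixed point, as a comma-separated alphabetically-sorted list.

Round 1 — rule 2, rule 7, derive packed, order_received.
Round 2 — rule 4, derive pick_ticket.
Round 3 — rule 1, rule 6, derive stock_available, stock_low.
Round 4 — rule 3, derive hazmat_flag.
Round 5 — rule 5, rule 8, derive priority_ship, restock_request.

address_valid, backorder, dock_ready, hazmat_flag, insured, labeled, notify_customer, order_received, oversize_item, packed, pick_ticket, priority_ship, restock_request, route_local, stock_available, stock_low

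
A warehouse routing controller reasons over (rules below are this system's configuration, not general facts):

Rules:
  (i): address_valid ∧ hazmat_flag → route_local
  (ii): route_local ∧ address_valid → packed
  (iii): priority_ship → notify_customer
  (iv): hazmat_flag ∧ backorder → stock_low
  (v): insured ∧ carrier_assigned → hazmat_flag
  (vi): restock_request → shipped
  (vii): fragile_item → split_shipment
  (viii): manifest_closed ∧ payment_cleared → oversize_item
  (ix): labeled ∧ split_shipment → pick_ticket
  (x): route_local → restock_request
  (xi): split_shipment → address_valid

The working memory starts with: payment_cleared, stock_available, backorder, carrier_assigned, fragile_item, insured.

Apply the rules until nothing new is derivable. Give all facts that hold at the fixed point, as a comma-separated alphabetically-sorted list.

address_valid, backorder, carrier_assigned, fragile_item, hazmat_flag, insured, packed, payment_cleared, restock_request, route_local, shipped, split_shipment, stock_available, stock_low

Round 1 — (v), (vii), derive hazmat_flag, split_shipment.
Round 2 — (iv), (xi), derive stock_low, address_valid.
Round 3 — (i), derive route_local.
Round 4 — (ii), (x), derive packed, restock_request.
Round 5 — (vi), derive shipped.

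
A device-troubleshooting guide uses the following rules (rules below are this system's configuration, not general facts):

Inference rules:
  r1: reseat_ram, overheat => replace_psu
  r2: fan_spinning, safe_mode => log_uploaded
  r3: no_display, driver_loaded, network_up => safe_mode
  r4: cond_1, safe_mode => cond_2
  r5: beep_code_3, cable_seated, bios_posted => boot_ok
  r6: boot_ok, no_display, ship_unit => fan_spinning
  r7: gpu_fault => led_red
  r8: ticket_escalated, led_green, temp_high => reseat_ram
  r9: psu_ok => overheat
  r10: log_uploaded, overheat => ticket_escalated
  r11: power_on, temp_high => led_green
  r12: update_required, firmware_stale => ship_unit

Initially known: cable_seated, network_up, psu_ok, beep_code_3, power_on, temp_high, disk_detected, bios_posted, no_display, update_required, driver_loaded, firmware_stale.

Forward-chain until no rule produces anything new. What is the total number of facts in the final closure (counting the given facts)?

[1] r3 [no_display, driver_loaded, network_up => safe_mode]; r5 [beep_code_3, cable_seated, bios_posted => boot_ok]; r9 [psu_ok => overheat]; r11 [power_on, temp_high => led_green]; r12 [update_required, firmware_stale => ship_unit]. ⇒ new: safe_mode, boot_ok, overheat, led_green, ship_unit.
[2] r6 [boot_ok, no_display, ship_unit => fan_spinning]. ⇒ new: fan_spinning.
[3] r2 [fan_spinning, safe_mode => log_uploaded]. ⇒ new: log_uploaded.
[4] r10 [log_uploaded, overheat => ticket_escalated]. ⇒ new: ticket_escalated.
[5] r8 [ticket_escalated, led_green, temp_high => reseat_ram]. ⇒ new: reseat_ram.
[6] r1 [reseat_ram, overheat => replace_psu]. ⇒ new: replace_psu.
Closure: {beep_code_3, bios_posted, boot_ok, cable_seated, disk_detected, driver_loaded, fan_spinning, firmware_stale, led_green, log_uploaded, network_up, no_display, overheat, power_on, psu_ok, replace_psu, reseat_ram, safe_mode, ship_unit, temp_high, ticket_escalated, update_required} — 22 facts.

22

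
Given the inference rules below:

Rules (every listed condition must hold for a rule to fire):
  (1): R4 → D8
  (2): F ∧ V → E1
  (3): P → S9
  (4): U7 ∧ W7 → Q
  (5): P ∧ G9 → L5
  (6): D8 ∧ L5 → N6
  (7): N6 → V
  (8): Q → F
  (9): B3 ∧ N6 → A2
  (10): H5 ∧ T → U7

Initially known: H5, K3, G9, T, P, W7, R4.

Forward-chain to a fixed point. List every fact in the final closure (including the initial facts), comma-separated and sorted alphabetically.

Round 1 — (1), (3), (5), (10), derive D8, S9, L5, U7.
Round 2 — (4), (6), derive Q, N6.
Round 3 — (7), (8), derive V, F.
Round 4 — (2), derive E1.

D8, E1, F, G9, H5, K3, L5, N6, P, Q, R4, S9, T, U7, V, W7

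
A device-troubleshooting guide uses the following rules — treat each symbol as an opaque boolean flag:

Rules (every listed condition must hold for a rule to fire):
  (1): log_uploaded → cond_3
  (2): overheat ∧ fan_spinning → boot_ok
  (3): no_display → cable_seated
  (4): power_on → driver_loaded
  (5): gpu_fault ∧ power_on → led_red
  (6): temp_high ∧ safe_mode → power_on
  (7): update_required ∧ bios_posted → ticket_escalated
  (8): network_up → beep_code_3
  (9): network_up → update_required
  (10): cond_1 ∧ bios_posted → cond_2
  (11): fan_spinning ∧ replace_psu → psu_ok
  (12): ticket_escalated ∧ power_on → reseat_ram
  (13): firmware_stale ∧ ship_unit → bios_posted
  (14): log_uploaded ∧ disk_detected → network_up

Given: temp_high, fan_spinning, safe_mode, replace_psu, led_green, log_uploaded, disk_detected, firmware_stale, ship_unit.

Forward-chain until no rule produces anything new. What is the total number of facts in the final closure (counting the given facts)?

Round 1 fires (1), (6), (11), (13), (14), giving cond_3, power_on, psu_ok, bios_posted, network_up.
Round 2 fires (4), (8), (9), giving driver_loaded, beep_code_3, update_required.
Round 3 fires (7), giving ticket_escalated.
Round 4 fires (12), giving reseat_ram.
Closure: {beep_code_3, bios_posted, cond_3, disk_detected, driver_loaded, fan_spinning, firmware_stale, led_green, log_uploaded, network_up, power_on, psu_ok, replace_psu, reseat_ram, safe_mode, ship_unit, temp_high, ticket_escalated, update_required} — 19 facts.

19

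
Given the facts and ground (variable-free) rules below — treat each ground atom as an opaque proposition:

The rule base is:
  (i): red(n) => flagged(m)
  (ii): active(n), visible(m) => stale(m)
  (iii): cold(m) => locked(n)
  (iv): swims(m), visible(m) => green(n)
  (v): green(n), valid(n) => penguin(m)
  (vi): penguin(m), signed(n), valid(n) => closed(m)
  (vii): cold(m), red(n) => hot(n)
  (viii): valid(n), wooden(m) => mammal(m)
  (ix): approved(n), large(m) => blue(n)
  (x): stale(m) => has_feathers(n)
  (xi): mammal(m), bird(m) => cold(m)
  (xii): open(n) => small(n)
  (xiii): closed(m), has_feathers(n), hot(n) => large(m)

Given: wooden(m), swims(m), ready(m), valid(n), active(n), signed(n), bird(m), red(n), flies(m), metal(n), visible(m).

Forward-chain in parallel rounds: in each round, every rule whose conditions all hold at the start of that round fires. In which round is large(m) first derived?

[1] (i) [red(n) => flagged(m)]; (ii) [active(n), visible(m) => stale(m)]; (iv) [swims(m), visible(m) => green(n)]; (viii) [valid(n), wooden(m) => mammal(m)]. ⇒ new: flagged(m), stale(m), green(n), mammal(m).
[2] (v) [green(n), valid(n) => penguin(m)]; (x) [stale(m) => has_feathers(n)]; (xi) [mammal(m), bird(m) => cold(m)]. ⇒ new: penguin(m), has_feathers(n), cold(m).
[3] (iii) [cold(m) => locked(n)]; (vi) [penguin(m), signed(n), valid(n) => closed(m)]; (vii) [cold(m), red(n) => hot(n)]. ⇒ new: locked(n), closed(m), hot(n).
[4] (xiii) [closed(m), has_feathers(n), hot(n) => large(m)]. ⇒ new: large(m).
large(m) first appears in round 4.

4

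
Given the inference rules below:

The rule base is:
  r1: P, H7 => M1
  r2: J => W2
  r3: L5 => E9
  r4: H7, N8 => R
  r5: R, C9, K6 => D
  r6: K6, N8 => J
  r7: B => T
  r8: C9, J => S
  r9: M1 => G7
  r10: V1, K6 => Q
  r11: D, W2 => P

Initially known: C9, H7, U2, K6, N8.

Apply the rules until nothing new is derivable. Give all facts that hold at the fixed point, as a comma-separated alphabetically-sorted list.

Round 1: r4 [H7, N8 => R]; r6 [K6, N8 => J]. Adds R, J.
Round 2: r2 [J => W2]; r5 [R, C9, K6 => D]; r8 [C9, J => S]. Adds W2, D, S.
Round 3: r11 [D, W2 => P]. Adds P.
Round 4: r1 [P, H7 => M1]. Adds M1.
Round 5: r9 [M1 => G7]. Adds G7.

C9, D, G7, H7, J, K6, M1, N8, P, R, S, U2, W2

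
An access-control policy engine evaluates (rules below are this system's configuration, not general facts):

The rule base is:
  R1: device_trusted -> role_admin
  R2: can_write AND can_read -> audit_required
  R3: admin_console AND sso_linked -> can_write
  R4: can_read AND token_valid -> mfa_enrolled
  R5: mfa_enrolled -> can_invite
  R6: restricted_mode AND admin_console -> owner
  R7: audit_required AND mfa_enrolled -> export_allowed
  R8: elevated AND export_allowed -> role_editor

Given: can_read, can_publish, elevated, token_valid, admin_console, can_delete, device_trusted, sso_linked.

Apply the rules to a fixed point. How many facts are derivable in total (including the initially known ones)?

Round 1: R1 [device_trusted -> role_admin]; R3 [admin_console AND sso_linked -> can_write]; R4 [can_read AND token_valid -> mfa_enrolled]. New: role_admin, can_write, mfa_enrolled.
Round 2: R2 [can_write AND can_read -> audit_required]; R5 [mfa_enrolled -> can_invite]. New: audit_required, can_invite.
Round 3: R7 [audit_required AND mfa_enrolled -> export_allowed]. New: export_allowed.
Round 4: R8 [elevated AND export_allowed -> role_editor]. New: role_editor.
Closure: {admin_console, audit_required, can_delete, can_invite, can_publish, can_read, can_write, device_trusted, elevated, export_allowed, mfa_enrolled, role_admin, role_editor, sso_linked, token_valid} — 15 facts.

15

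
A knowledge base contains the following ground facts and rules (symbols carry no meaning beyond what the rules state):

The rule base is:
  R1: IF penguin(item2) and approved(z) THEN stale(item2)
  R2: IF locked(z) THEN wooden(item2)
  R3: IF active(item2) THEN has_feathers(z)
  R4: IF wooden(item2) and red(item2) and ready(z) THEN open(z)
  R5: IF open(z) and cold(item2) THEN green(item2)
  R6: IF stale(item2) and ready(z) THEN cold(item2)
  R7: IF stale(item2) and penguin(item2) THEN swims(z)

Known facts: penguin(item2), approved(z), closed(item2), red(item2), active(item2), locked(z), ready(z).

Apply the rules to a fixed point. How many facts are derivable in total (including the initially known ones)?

Round 1 fires R1, R2, R3, giving stale(item2), wooden(item2), has_feathers(z).
Round 2 fires R4, R6, R7, giving open(z), cold(item2), swims(z).
Round 3 fires R5, giving green(item2).
Closure: {active(item2), approved(z), closed(item2), cold(item2), green(item2), has_feathers(z), locked(z), open(z), penguin(item2), ready(z), red(item2), stale(item2), swims(z), wooden(item2)} — 14 facts.

14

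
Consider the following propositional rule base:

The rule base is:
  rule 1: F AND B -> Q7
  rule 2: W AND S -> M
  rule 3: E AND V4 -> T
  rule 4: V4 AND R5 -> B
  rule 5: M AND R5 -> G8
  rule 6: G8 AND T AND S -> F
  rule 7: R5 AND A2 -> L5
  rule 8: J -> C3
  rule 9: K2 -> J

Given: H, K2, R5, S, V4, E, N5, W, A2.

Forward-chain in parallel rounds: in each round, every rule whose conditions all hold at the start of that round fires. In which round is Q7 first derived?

Round 1: rule 2 [W AND S -> M]; rule 3 [E AND V4 -> T]; rule 4 [V4 AND R5 -> B]; rule 7 [R5 AND A2 -> L5]; rule 9 [K2 -> J]. New: M, T, B, L5, J.
Round 2: rule 5 [M AND R5 -> G8]; rule 8 [J -> C3]. New: G8, C3.
Round 3: rule 6 [G8 AND T AND S -> F]. New: F.
Round 4: rule 1 [F AND B -> Q7]. New: Q7.
Q7 first appears in round 4.

4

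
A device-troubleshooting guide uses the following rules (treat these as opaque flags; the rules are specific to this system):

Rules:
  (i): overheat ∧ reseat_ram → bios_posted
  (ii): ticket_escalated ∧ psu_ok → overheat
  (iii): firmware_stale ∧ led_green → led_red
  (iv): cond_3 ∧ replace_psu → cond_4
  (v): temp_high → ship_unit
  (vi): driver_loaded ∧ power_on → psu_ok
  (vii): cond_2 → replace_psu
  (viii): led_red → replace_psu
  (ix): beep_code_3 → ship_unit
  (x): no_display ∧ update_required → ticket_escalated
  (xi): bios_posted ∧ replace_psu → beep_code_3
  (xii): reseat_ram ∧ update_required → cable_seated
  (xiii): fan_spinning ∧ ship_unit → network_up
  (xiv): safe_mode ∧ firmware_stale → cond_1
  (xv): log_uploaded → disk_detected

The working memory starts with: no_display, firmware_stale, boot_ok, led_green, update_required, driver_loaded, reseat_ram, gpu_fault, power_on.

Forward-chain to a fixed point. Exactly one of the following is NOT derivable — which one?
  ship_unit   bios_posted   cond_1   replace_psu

Round 1: (iii) [firmware_stale ∧ led_green → led_red]; (vi) [driver_loaded ∧ power_on → psu_ok]; (x) [no_display ∧ update_required → ticket_escalated]; (xii) [reseat_ram ∧ update_required → cable_seated]. Adds led_red, psu_ok, ticket_escalated, cable_seated.
Round 2: (ii) [ticket_escalated ∧ psu_ok → overheat]; (viii) [led_red → replace_psu]. Adds overheat, replace_psu.
Round 3: (i) [overheat ∧ reseat_ram → bios_posted]. Adds bios_posted.
Round 4: (xi) [bios_posted ∧ replace_psu → beep_code_3]. Adds beep_code_3.
Round 5: (ix) [beep_code_3 → ship_unit]. Adds ship_unit.
Derived: ship_unit (round 5), replace_psu (round 2), bios_posted (round 3). cond_1 never appears in any round.

cond_1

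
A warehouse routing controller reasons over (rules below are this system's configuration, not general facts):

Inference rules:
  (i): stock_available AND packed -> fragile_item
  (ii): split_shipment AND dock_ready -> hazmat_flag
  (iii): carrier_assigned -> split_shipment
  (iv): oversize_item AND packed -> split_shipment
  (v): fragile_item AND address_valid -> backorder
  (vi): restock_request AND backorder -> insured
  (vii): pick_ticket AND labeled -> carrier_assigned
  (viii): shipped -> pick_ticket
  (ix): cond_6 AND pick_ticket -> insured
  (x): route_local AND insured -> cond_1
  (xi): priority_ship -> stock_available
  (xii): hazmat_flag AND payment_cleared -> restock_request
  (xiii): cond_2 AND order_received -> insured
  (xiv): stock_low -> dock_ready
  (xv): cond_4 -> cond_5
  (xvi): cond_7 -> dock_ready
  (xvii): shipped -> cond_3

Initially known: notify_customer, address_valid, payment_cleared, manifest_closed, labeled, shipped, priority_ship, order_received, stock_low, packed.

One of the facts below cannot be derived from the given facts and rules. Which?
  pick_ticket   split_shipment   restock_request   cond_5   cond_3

[1] (viii) [shipped -> pick_ticket]; (xi) [priority_ship -> stock_available]; (xiv) [stock_low -> dock_ready]; (xvii) [shipped -> cond_3]. ⇒ new: pick_ticket, stock_available, dock_ready, cond_3.
[2] (i) [stock_available AND packed -> fragile_item]; (vii) [pick_ticket AND labeled -> carrier_assigned]. ⇒ new: fragile_item, carrier_assigned.
[3] (iii) [carrier_assigned -> split_shipment]; (v) [fragile_item AND address_valid -> backorder]. ⇒ new: split_shipment, backorder.
[4] (ii) [split_shipment AND dock_ready -> hazmat_flag]. ⇒ new: hazmat_flag.
[5] (xii) [hazmat_flag AND payment_cleared -> restock_request]. ⇒ new: restock_request.
[6] (vi) [restock_request AND backorder -> insured]. ⇒ new: insured.
Derived: pick_ticket (round 1), restock_request (round 5), split_shipment (round 3), cond_3 (round 1). cond_5 never appears in any round.

cond_5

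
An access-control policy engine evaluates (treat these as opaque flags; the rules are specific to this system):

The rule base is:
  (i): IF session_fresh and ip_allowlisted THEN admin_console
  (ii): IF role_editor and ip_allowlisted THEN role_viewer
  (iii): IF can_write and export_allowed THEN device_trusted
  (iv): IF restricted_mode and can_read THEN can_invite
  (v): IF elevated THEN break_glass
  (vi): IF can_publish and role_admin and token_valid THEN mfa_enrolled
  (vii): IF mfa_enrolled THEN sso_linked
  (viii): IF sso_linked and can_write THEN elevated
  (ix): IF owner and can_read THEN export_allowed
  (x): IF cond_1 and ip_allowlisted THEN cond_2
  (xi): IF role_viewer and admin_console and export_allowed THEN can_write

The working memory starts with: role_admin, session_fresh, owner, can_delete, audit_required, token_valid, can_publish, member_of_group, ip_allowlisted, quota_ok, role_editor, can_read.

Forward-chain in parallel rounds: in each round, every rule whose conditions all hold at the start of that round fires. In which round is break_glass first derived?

Round 1 fires (i), (ii), (vi), (ix), giving admin_console, role_viewer, mfa_enrolled, export_allowed.
Round 2 fires (vii), (xi), giving sso_linked, can_write.
Round 3 fires (iii), (viii), giving device_trusted, elevated.
Round 4 fires (v), giving break_glass.
break_glass first appears in round 4.

4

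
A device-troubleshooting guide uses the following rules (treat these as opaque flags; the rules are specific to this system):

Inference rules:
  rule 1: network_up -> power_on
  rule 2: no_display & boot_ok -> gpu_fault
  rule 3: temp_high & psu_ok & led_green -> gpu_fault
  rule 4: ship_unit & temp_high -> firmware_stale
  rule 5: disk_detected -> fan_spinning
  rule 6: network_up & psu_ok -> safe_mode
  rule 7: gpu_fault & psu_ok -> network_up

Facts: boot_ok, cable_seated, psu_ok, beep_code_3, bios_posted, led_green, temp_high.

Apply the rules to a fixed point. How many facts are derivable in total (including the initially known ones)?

11

Round 1: rule 3 [temp_high & psu_ok & led_green -> gpu_fault]. Adds gpu_fault.
Round 2: rule 7 [gpu_fault & psu_ok -> network_up]. Adds network_up.
Round 3: rule 1 [network_up -> power_on]; rule 6 [network_up & psu_ok -> safe_mode]. Adds power_on, safe_mode.
Closure: {beep_code_3, bios_posted, boot_ok, cable_seated, gpu_fault, led_green, network_up, power_on, psu_ok, safe_mode, temp_high} — 11 facts.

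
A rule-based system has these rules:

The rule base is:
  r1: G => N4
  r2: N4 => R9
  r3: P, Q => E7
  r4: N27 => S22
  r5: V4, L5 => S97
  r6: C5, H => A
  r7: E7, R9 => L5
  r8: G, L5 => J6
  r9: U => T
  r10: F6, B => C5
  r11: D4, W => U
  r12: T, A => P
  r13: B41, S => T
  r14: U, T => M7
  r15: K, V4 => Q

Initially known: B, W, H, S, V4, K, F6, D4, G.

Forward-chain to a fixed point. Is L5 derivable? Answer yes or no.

Round 1: r1 [G => N4]; r10 [F6, B => C5]; r11 [D4, W => U]; r15 [K, V4 => Q]. New: N4, C5, U, Q.
Round 2: r2 [N4 => R9]; r6 [C5, H => A]; r9 [U => T]. New: R9, A, T.
Round 3: r12 [T, A => P]; r14 [U, T => M7]. New: P, M7.
Round 4: r3 [P, Q => E7]. New: E7.
Round 5: r7 [E7, R9 => L5]. New: L5.
Round 6: r5 [V4, L5 => S97]; r8 [G, L5 => J6]. New: S97, J6.
L5 appears in round 5, so it is derivable.

yes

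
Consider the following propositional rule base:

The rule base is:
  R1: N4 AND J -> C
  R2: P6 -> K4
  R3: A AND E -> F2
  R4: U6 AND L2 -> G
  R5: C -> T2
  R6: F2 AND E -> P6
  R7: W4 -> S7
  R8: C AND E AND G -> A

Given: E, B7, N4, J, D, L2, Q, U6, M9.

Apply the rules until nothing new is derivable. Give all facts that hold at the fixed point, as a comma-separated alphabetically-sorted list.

Round 1: R1 [N4 AND J -> C]; R4 [U6 AND L2 -> G]. Adds C, G.
Round 2: R5 [C -> T2]; R8 [C AND E AND G -> A]. Adds T2, A.
Round 3: R3 [A AND E -> F2]. Adds F2.
Round 4: R6 [F2 AND E -> P6]. Adds P6.
Round 5: R2 [P6 -> K4]. Adds K4.

A, B7, C, D, E, F2, G, J, K4, L2, M9, N4, P6, Q, T2, U6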